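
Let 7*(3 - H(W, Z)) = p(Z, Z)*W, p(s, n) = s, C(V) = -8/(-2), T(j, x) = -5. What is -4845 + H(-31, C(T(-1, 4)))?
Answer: -33770/7 ≈ -4824.3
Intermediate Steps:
C(V) = 4 (C(V) = -8*(-½) = 4)
H(W, Z) = 3 - W*Z/7 (H(W, Z) = 3 - Z*W/7 = 3 - W*Z/7)
-4845 + H(-31, C(T(-1, 4))) = -4845 + (3 - ⅐*(-31)*4) = -4845 + (3 + 124/7) = -4845 + 145/7 = -33770/7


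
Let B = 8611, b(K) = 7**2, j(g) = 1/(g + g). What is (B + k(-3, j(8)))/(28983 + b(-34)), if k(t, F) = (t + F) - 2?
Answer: 137697/464512 ≈ 0.29643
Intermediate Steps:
j(g) = 1/(2*g)
k(t, F) = -2 + F + t (k(t, F) = (F + t) - 2 = -2 + F + t)
b(K) = 49
(B + k(-3, j(8)))/(28983 + b(-34)) = (8611 + (-2 + (1/2)/8 - 3))/(28983 + 49) = (8611 + (-2 + (1/2)*(1/8) - 3))/29032 = (8611 + (-2 + 1/16 - 3))*(1/29032) = (8611 - 79/16)*(1/29032) = (137697/16)*(1/29032) = 137697/464512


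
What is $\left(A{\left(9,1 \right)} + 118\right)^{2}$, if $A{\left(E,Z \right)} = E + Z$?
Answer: $16384$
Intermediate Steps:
$\left(A{\left(9,1 \right)} + 118\right)^{2} = \left(\left(9 + 1\right) + 118\right)^{2} = \left(10 + 118\right)^{2} = 128^{2} = 16384$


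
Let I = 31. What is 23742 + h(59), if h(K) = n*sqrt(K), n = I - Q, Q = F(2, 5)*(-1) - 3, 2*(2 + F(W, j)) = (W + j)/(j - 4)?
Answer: 23742 + 71*sqrt(59)/2 ≈ 24015.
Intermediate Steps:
F(W, j) = -2 + (W + j)/(2*(-4 + j)) (F(W, j) = -2 + ((W + j)/(j - 4))/2 = -2 + ((W + j)/(-4 + j))/2 = -2 + (W + j)/(2*(-4 + j)))
Q = -9/2 (Q = ((16 + 2 - 3*5)/(2*(-4 + 5)))*(-1) - 3 = ((1/2)*(16 + 2 - 15)/1)*(-1) - 3 = ((1/2)*1*3)*(-1) - 3 = (3/2)*(-1) - 3 = -3/2 - 3 = -9/2 ≈ -4.5000)
n = 71/2 (n = 31 - 1*(-9/2) = 31 + 9/2 = 71/2 ≈ 35.500)
h(K) = 71*sqrt(K)/2
23742 + h(59) = 23742 + 71*sqrt(59)/2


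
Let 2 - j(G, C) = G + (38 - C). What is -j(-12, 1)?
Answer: 23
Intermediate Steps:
j(G, C) = -36 + C - G (j(G, C) = 2 - (G + (38 - C)) = 2 - (38 + G - C) = 2 + (-38 + C - G) = -36 + C - G)
-j(-12, 1) = -(-36 + 1 - 1*(-12)) = -(-36 + 1 + 12) = -1*(-23) = 23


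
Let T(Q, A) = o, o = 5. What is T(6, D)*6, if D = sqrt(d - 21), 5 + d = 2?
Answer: 30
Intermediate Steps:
d = -3 (d = -5 + 2 = -3)
D = 2*I*sqrt(6) (D = sqrt(-3 - 21) = sqrt(-24) = 2*I*sqrt(6) ≈ 4.899*I)
T(Q, A) = 5
T(6, D)*6 = 5*6 = 30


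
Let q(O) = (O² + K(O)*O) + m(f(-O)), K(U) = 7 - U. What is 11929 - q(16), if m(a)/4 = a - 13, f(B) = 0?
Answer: 11869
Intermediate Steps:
m(a) = -52 + 4*a (m(a) = 4*(a - 13) = 4*(-13 + a) = -52 + 4*a)
q(O) = -52 + O² + O*(7 - O) (q(O) = (O² + (7 - O)*O) + (-52 + 4*0) = (O² + O*(7 - O)) + (-52 + 0) = (O² + O*(7 - O)) - 52 = -52 + O² + O*(7 - O))
11929 - q(16) = 11929 - (-52 + 7*16) = 11929 - (-52 + 112) = 11929 - 1*60 = 11929 - 60 = 11869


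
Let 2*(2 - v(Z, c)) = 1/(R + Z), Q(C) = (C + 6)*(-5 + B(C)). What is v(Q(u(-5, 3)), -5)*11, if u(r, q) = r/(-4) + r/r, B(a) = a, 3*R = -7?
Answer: 26686/1201 ≈ 22.220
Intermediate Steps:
R = -7/3 (R = (1/3)*(-7) = -7/3 ≈ -2.3333)
u(r, q) = 1 - r/4 (u(r, q) = r*(-1/4) + 1 = -r/4 + 1 = 1 - r/4)
Q(C) = (-5 + C)*(6 + C) (Q(C) = (C + 6)*(-5 + C) = (6 + C)*(-5 + C) = (-5 + C)*(6 + C))
v(Z, c) = 2 - 1/(2*(-7/3 + Z))
v(Q(u(-5, 3)), -5)*11 = ((-31 + 12*(-30 + (1 - 1/4*(-5)) + (1 - 1/4*(-5))**2))/(2*(-7 + 3*(-30 + (1 - 1/4*(-5)) + (1 - 1/4*(-5))**2))))*11 = ((-31 + 12*(-30 + (1 + 5/4) + (1 + 5/4)**2))/(2*(-7 + 3*(-30 + (1 + 5/4) + (1 + 5/4)**2))))*11 = ((-31 + 12*(-30 + 9/4 + (9/4)**2))/(2*(-7 + 3*(-30 + 9/4 + (9/4)**2))))*11 = ((-31 + 12*(-30 + 9/4 + 81/16))/(2*(-7 + 3*(-30 + 9/4 + 81/16))))*11 = ((-31 + 12*(-363/16))/(2*(-7 + 3*(-363/16))))*11 = ((-31 - 1089/4)/(2*(-7 - 1089/16)))*11 = ((1/2)*(-1213/4)/(-1201/16))*11 = ((1/2)*(-16/1201)*(-1213/4))*11 = (2426/1201)*11 = 26686/1201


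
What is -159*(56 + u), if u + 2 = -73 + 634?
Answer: -97785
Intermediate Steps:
u = 559 (u = -2 + (-73 + 634) = -2 + 561 = 559)
-159*(56 + u) = -159*(56 + 559) = -159*615 = -97785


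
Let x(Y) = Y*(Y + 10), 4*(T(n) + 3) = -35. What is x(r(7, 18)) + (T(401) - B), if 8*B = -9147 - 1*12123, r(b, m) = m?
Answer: 3151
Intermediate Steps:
T(n) = -47/4 (T(n) = -3 + (¼)*(-35) = -3 - 35/4 = -47/4)
B = -10635/4 (B = (-9147 - 1*12123)/8 = (-9147 - 12123)/8 = (⅛)*(-21270) = -10635/4 ≈ -2658.8)
x(Y) = Y*(10 + Y)
x(r(7, 18)) + (T(401) - B) = 18*(10 + 18) + (-47/4 - 1*(-10635/4)) = 18*28 + (-47/4 + 10635/4) = 504 + 2647 = 3151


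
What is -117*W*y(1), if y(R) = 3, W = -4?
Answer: 1404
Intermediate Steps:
-117*W*y(1) = -(-468)*3 = -117*(-12) = 1404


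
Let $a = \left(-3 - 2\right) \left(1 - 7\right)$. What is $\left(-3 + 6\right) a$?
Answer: $90$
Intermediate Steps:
$a = 30$ ($a = \left(-5\right) \left(-6\right) = 30$)
$\left(-3 + 6\right) a = \left(-3 + 6\right) 30 = 3 \cdot 30 = 90$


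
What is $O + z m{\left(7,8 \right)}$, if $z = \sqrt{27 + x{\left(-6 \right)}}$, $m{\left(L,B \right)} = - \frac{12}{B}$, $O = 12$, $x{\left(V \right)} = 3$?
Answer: $12 - \frac{3 \sqrt{30}}{2} \approx 3.7842$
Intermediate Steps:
$z = \sqrt{30}$ ($z = \sqrt{27 + 3} = \sqrt{30} \approx 5.4772$)
$O + z m{\left(7,8 \right)} = 12 + \sqrt{30} \left(- \frac{12}{8}\right) = 12 + \sqrt{30} \left(\left(-12\right) \frac{1}{8}\right) = 12 + \sqrt{30} \left(- \frac{3}{2}\right) = 12 - \frac{3 \sqrt{30}}{2}$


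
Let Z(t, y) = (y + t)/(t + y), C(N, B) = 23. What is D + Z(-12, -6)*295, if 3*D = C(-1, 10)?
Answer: 908/3 ≈ 302.67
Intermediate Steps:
Z(t, y) = 1 (Z(t, y) = (t + y)/(t + y) = 1)
D = 23/3 (D = (⅓)*23 = 23/3 ≈ 7.6667)
D + Z(-12, -6)*295 = 23/3 + 1*295 = 23/3 + 295 = 908/3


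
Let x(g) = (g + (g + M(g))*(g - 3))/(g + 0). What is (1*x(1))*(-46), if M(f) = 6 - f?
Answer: 506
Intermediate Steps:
x(g) = (-18 + 7*g)/g (x(g) = (g + (g + (6 - g))*(g - 3))/(g + 0) = (g + 6*(-3 + g))/g = (g + (-18 + 6*g))/g = (-18 + 7*g)/g)
(1*x(1))*(-46) = (1*(7 - 18/1))*(-46) = (1*(7 - 18*1))*(-46) = (1*(7 - 18))*(-46) = (1*(-11))*(-46) = -11*(-46) = 506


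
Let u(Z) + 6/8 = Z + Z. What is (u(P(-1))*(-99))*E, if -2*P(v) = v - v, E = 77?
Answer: 22869/4 ≈ 5717.3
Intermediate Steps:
P(v) = 0 (P(v) = -(v - v)/2 = -½*0 = 0)
u(Z) = -¾ + 2*Z (u(Z) = -¾ + (Z + Z) = -¾ + 2*Z)
(u(P(-1))*(-99))*E = ((-¾ + 2*0)*(-99))*77 = ((-¾ + 0)*(-99))*77 = -¾*(-99)*77 = (297/4)*77 = 22869/4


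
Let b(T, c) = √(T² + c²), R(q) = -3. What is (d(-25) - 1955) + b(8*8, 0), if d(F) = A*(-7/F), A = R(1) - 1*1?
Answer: -47303/25 ≈ -1892.1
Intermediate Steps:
A = -4 (A = -3 - 1*1 = -3 - 1 = -4)
d(F) = 28/F (d(F) = -(-28)/F = 28/F)
(d(-25) - 1955) + b(8*8, 0) = (28/(-25) - 1955) + √((8*8)² + 0²) = (28*(-1/25) - 1955) + √(64² + 0) = (-28/25 - 1955) + √(4096 + 0) = -48903/25 + √4096 = -48903/25 + 64 = -47303/25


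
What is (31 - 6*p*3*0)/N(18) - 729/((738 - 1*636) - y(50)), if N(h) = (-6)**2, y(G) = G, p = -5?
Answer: -3079/234 ≈ -13.158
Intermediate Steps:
N(h) = 36
(31 - 6*p*3*0)/N(18) - 729/((738 - 1*636) - y(50)) = (31 - 6*(-5*3)*0)/36 - 729/((738 - 1*636) - 1*50) = (31 - (-90)*0)*(1/36) - 729/((738 - 636) - 50) = (31 - 6*0)*(1/36) - 729/(102 - 50) = (31 + 0)*(1/36) - 729/52 = 31*(1/36) - 729*1/52 = 31/36 - 729/52 = -3079/234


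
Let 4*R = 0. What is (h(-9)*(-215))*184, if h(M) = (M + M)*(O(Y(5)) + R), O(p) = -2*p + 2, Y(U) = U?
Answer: -5696640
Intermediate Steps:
R = 0 (R = (¼)*0 = 0)
O(p) = 2 - 2*p
h(M) = -16*M (h(M) = (M + M)*((2 - 2*5) + 0) = (2*M)*((2 - 10) + 0) = (2*M)*(-8 + 0) = (2*M)*(-8) = -16*M)
(h(-9)*(-215))*184 = (-16*(-9)*(-215))*184 = (144*(-215))*184 = -30960*184 = -5696640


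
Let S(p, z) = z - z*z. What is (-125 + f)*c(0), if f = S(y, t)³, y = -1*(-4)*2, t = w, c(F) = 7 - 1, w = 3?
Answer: -2046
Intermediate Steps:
c(F) = 6
t = 3
y = 8 (y = 4*2 = 8)
S(p, z) = z - z²
f = -216 (f = (3*(1 - 1*3))³ = (3*(1 - 3))³ = (3*(-2))³ = (-6)³ = -216)
(-125 + f)*c(0) = (-125 - 216)*6 = -341*6 = -2046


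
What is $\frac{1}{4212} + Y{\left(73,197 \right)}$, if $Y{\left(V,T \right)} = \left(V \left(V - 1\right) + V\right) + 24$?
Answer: $\frac{22546837}{4212} \approx 5353.0$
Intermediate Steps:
$Y{\left(V,T \right)} = 24 + V + V \left(-1 + V\right)$ ($Y{\left(V,T \right)} = \left(V \left(-1 + V\right) + V\right) + 24 = \left(V + V \left(-1 + V\right)\right) + 24 = 24 + V + V \left(-1 + V\right)$)
$\frac{1}{4212} + Y{\left(73,197 \right)} = \frac{1}{4212} + \left(24 + 73^{2}\right) = \frac{1}{4212} + \left(24 + 5329\right) = \frac{1}{4212} + 5353 = \frac{22546837}{4212}$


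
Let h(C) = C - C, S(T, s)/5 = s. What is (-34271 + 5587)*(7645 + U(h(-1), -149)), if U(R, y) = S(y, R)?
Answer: -219289180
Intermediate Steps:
S(T, s) = 5*s
h(C) = 0
U(R, y) = 5*R
(-34271 + 5587)*(7645 + U(h(-1), -149)) = (-34271 + 5587)*(7645 + 5*0) = -28684*(7645 + 0) = -28684*7645 = -219289180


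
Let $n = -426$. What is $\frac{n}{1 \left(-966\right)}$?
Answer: $\frac{71}{161} \approx 0.44099$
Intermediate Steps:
$\frac{n}{1 \left(-966\right)} = - \frac{426}{1 \left(-966\right)} = - \frac{426}{-966} = \left(-426\right) \left(- \frac{1}{966}\right) = \frac{71}{161}$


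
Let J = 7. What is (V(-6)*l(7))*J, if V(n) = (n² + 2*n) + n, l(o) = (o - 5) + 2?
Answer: 504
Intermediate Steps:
l(o) = -3 + o (l(o) = (-5 + o) + 2 = -3 + o)
V(n) = n² + 3*n
(V(-6)*l(7))*J = ((-6*(3 - 6))*(-3 + 7))*7 = (-6*(-3)*4)*7 = (18*4)*7 = 72*7 = 504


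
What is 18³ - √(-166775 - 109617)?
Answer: 5832 - 2*I*√69098 ≈ 5832.0 - 525.73*I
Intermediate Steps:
18³ - √(-166775 - 109617) = 5832 - √(-276392) = 5832 - 2*I*√69098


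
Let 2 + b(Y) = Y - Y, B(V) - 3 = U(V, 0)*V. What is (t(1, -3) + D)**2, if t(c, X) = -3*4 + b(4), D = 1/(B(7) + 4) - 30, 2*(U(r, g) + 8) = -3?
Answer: 27436644/14161 ≈ 1937.5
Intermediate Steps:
U(r, g) = -19/2 (U(r, g) = -8 + (1/2)*(-3) = -8 - 3/2 = -19/2)
B(V) = 3 - 19*V/2
b(Y) = -2 (b(Y) = -2 + (Y - Y) = -2 + 0 = -2)
D = -3572/119 (D = 1/((3 - 19/2*7) + 4) - 30 = 1/((3 - 133/2) + 4) - 30 = 1/(-127/2 + 4) - 30 = 1/(-119/2) - 30 = -2/119 - 30 = -3572/119 ≈ -30.017)
t(c, X) = -14 (t(c, X) = -3*4 - 2 = -12 - 2 = -14)
(t(1, -3) + D)**2 = (-14 - 3572/119)**2 = (-5238/119)**2 = 27436644/14161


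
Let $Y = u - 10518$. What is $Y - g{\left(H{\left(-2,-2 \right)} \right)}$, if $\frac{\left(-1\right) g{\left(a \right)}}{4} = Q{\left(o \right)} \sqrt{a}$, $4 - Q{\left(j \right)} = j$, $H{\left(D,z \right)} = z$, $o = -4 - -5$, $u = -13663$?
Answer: $-24181 + 12 i \sqrt{2} \approx -24181.0 + 16.971 i$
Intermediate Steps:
$o = 1$ ($o = -4 + 5 = 1$)
$Q{\left(j \right)} = 4 - j$
$g{\left(a \right)} = - 12 \sqrt{a}$ ($g{\left(a \right)} = - 4 \left(4 - 1\right) \sqrt{a} = - 4 \cdot 3 \sqrt{a} = - 12 \sqrt{a}$)
$Y = -24181$ ($Y = -13663 - 10518 = -24181$)
$Y - g{\left(H{\left(-2,-2 \right)} \right)} = -24181 - - 12 \sqrt{-2} = -24181 - - 12 i \sqrt{2} = -24181 + 12 i \sqrt{2}$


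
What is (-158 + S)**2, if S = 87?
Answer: 5041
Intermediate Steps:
(-158 + S)**2 = (-158 + 87)**2 = (-71)**2 = 5041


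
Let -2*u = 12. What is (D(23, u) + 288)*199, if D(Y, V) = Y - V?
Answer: 63083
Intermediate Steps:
u = -6 (u = -1/2*12 = -6)
(D(23, u) + 288)*199 = ((23 - 1*(-6)) + 288)*199 = ((23 + 6) + 288)*199 = (29 + 288)*199 = 317*199 = 63083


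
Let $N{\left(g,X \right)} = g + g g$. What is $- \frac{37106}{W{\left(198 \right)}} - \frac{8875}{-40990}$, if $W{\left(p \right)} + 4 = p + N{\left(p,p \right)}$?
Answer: $- \frac{29239011}{40576001} \approx -0.7206$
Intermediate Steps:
$N{\left(g,X \right)} = g + g^{2}$
$W{\left(p \right)} = -4 + p + p \left(1 + p\right)$ ($W{\left(p \right)} = -4 + \left(p + p \left(1 + p\right)\right) = -4 + p + p \left(1 + p\right)$)
$- \frac{37106}{W{\left(198 \right)}} - \frac{8875}{-40990} = - \frac{37106}{-4 + 198 + 198 \left(1 + 198\right)} - \frac{8875}{-40990} = - \frac{37106}{-4 + 198 + 198 \cdot 199} - - \frac{1775}{8198} = - \frac{37106}{-4 + 198 + 39402} + \frac{1775}{8198} = - \frac{37106}{39596} + \frac{1775}{8198} = \left(-37106\right) \frac{1}{39596} + \frac{1775}{8198} = - \frac{18553}{19798} + \frac{1775}{8198} = - \frac{29239011}{40576001}$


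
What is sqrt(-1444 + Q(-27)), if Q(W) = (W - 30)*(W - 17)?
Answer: 2*sqrt(266) ≈ 32.619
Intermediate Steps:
Q(W) = (-30 + W)*(-17 + W)
sqrt(-1444 + Q(-27)) = sqrt(-1444 + (510 + (-27)**2 - 47*(-27))) = sqrt(-1444 + (510 + 729 + 1269)) = sqrt(-1444 + 2508) = sqrt(1064) = 2*sqrt(266)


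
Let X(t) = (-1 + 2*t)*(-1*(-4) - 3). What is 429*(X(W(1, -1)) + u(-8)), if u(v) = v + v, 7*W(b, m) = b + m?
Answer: -7293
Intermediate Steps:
W(b, m) = b/7 + m/7 (W(b, m) = (b + m)/7 = b/7 + m/7)
u(v) = 2*v
X(t) = -1 + 2*t (X(t) = (-1 + 2*t)*(4 - 3) = (-1 + 2*t)*1 = -1 + 2*t)
429*(X(W(1, -1)) + u(-8)) = 429*((-1 + 2*((⅐)*1 + (⅐)*(-1))) + 2*(-8)) = 429*((-1 + 2*(⅐ - ⅐)) - 16) = 429*((-1 + 2*0) - 16) = 429*((-1 + 0) - 16) = 429*(-1 - 16) = 429*(-17) = -7293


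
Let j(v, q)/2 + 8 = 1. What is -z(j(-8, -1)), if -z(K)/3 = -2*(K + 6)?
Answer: 48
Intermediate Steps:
j(v, q) = -14 (j(v, q) = -16 + 2*1 = -16 + 2 = -14)
z(K) = 36 + 6*K (z(K) = -(-6)*(K + 6) = -(-6)*(6 + K) = -3*(-12 - 2*K) = 36 + 6*K)
-z(j(-8, -1)) = -(36 + 6*(-14)) = -(36 - 84) = -1*(-48) = 48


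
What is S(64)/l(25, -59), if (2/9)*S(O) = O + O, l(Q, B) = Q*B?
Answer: -576/1475 ≈ -0.39051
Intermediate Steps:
l(Q, B) = B*Q
S(O) = 9*O (S(O) = 9*(O + O)/2 = 9*(2*O)/2 = 9*O)
S(64)/l(25, -59) = (9*64)/((-59*25)) = 576/(-1475) = 576*(-1/1475) = -576/1475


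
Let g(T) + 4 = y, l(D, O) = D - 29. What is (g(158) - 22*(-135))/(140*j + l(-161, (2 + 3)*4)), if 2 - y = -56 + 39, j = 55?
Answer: 597/1502 ≈ 0.39747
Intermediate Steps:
l(D, O) = -29 + D
y = 19 (y = 2 - (-56 + 39) = 2 - 1*(-17) = 2 + 17 = 19)
g(T) = 15 (g(T) = -4 + 19 = 15)
(g(158) - 22*(-135))/(140*j + l(-161, (2 + 3)*4)) = (15 - 22*(-135))/(140*55 + (-29 - 161)) = (15 + 2970)/(7700 - 190) = 2985/7510 = 2985*(1/7510) = 597/1502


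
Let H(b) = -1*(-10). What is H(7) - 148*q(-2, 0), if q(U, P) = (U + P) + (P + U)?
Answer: 602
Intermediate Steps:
H(b) = 10
q(U, P) = 2*P + 2*U (q(U, P) = (P + U) + (P + U) = 2*P + 2*U)
H(7) - 148*q(-2, 0) = 10 - 148*(2*0 + 2*(-2)) = 10 - 148*(0 - 4) = 10 - 148*(-4) = 10 + 592 = 602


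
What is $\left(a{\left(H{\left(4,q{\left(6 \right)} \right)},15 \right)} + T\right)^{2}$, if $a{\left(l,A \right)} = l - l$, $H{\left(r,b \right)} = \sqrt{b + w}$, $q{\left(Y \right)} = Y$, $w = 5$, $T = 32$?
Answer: $1024$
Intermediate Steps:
$H{\left(r,b \right)} = \sqrt{5 + b}$ ($H{\left(r,b \right)} = \sqrt{b + 5} = \sqrt{5 + b}$)
$a{\left(l,A \right)} = 0$
$\left(a{\left(H{\left(4,q{\left(6 \right)} \right)},15 \right)} + T\right)^{2} = \left(0 + 32\right)^{2} = 32^{2} = 1024$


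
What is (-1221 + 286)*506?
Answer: -473110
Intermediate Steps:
(-1221 + 286)*506 = -935*506 = -473110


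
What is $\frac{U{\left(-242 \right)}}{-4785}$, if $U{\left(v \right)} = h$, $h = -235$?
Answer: $\frac{47}{957} \approx 0.049112$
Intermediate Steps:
$U{\left(v \right)} = -235$
$\frac{U{\left(-242 \right)}}{-4785} = - \frac{235}{-4785} = \left(-235\right) \left(- \frac{1}{4785}\right) = \frac{47}{957}$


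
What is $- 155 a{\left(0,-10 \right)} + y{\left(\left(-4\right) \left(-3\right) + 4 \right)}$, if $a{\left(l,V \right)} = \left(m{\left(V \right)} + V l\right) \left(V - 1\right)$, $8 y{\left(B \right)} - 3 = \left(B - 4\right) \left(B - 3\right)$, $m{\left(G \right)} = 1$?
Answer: $\frac{13799}{8} \approx 1724.9$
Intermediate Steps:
$y{\left(B \right)} = \frac{3}{8} + \frac{\left(-4 + B\right) \left(-3 + B\right)}{8}$ ($y{\left(B \right)} = \frac{3}{8} + \frac{\left(B - 4\right) \left(B - 3\right)}{8} = \frac{3}{8} + \frac{\left(-4 + B\right) \left(-3 + B\right)}{8}$)
$a{\left(l,V \right)} = \left(1 + V l\right) \left(-1 + V\right)$ ($a{\left(l,V \right)} = \left(1 + V l\right) \left(V - 1\right) = \left(1 + V l\right) \left(-1 + V\right)$)
$- 155 a{\left(0,-10 \right)} + y{\left(\left(-4\right) \left(-3\right) + 4 \right)} = - 155 \left(-1 - 10 + 0 \left(-10\right)^{2} - \left(-10\right) 0\right) + \left(\frac{15}{8} - \frac{7 \left(\left(-4\right) \left(-3\right) + 4\right)}{8} + \frac{\left(\left(-4\right) \left(-3\right) + 4\right)^{2}}{8}\right) = - 155 \left(-1 - 10 + 0 \cdot 100 + 0\right) + \left(\frac{15}{8} - \frac{7 \left(12 + 4\right)}{8} + \frac{\left(12 + 4\right)^{2}}{8}\right) = - 155 \left(-1 - 10 + 0 + 0\right) + \left(\frac{15}{8} - 14 + \frac{16^{2}}{8}\right) = \left(-155\right) \left(-11\right) + \left(\frac{15}{8} - 14 + \frac{1}{8} \cdot 256\right) = 1705 + \left(\frac{15}{8} - 14 + 32\right) = 1705 + \frac{159}{8} = \frac{13799}{8}$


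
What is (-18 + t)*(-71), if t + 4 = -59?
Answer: 5751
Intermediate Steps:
t = -63 (t = -4 - 59 = -63)
(-18 + t)*(-71) = (-18 - 63)*(-71) = -81*(-71) = 5751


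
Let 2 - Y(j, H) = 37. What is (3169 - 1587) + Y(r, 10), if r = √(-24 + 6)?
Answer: 1547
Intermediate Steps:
r = 3*I*√2 (r = √(-18) = 3*I*√2 ≈ 4.2426*I)
Y(j, H) = -35 (Y(j, H) = 2 - 1*37 = 2 - 37 = -35)
(3169 - 1587) + Y(r, 10) = (3169 - 1587) - 35 = 1582 - 35 = 1547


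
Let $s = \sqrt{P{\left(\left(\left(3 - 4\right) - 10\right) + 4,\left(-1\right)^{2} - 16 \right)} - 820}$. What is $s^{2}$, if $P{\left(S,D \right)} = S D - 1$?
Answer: $-716$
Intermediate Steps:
$P{\left(S,D \right)} = -1 + D S$ ($P{\left(S,D \right)} = D S - 1 = -1 + D S$)
$s = 2 i \sqrt{179}$ ($s = \sqrt{\left(-1 + \left(\left(-1\right)^{2} - 16\right) \left(\left(\left(3 - 4\right) - 10\right) + 4\right)\right) - 820} = \sqrt{\left(-1 + \left(1 - 16\right) \left(\left(-1 - 10\right) + 4\right)\right) - 820} = \sqrt{\left(-1 - 15 \left(-11 + 4\right)\right) - 820} = \sqrt{\left(-1 - -105\right) - 820} = \sqrt{\left(-1 + 105\right) - 820} = \sqrt{104 - 820} = \sqrt{-716} = 2 i \sqrt{179} \approx 26.758 i$)
$s^{2} = \left(2 i \sqrt{179}\right)^{2} = -716$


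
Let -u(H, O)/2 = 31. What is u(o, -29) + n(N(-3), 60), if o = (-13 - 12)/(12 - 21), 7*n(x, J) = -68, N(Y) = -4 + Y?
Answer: -502/7 ≈ -71.714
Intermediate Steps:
n(x, J) = -68/7 (n(x, J) = (1/7)*(-68) = -68/7)
o = 25/9 (o = -25/(-9) = -25*(-1/9) = 25/9 ≈ 2.7778)
u(H, O) = -62 (u(H, O) = -2*31 = -62)
u(o, -29) + n(N(-3), 60) = -62 - 68/7 = -502/7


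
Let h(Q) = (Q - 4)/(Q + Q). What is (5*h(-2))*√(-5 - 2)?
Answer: 15*I*√7/2 ≈ 19.843*I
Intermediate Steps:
h(Q) = (-4 + Q)/(2*Q) (h(Q) = (-4 + Q)/((2*Q)) = (-4 + Q)*(1/(2*Q)) = (-4 + Q)/(2*Q))
(5*h(-2))*√(-5 - 2) = (5*((½)*(-4 - 2)/(-2)))*√(-5 - 2) = (5*((½)*(-½)*(-6)))*√(-7) = (5*(3/2))*(I*√7) = 15*(I*√7)/2 = 15*I*√7/2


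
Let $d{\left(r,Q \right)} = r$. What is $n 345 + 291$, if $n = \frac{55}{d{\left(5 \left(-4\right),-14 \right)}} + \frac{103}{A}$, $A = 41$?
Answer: $\frac{34269}{164} \approx 208.96$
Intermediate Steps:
$n = - \frac{39}{164}$ ($n = \frac{55}{5 \left(-4\right)} + \frac{103}{41} = \frac{55}{-20} + 103 \cdot \frac{1}{41} = 55 \left(- \frac{1}{20}\right) + \frac{103}{41} = - \frac{11}{4} + \frac{103}{41} = - \frac{39}{164} \approx -0.2378$)
$n 345 + 291 = \left(- \frac{39}{164}\right) 345 + 291 = - \frac{13455}{164} + 291 = \frac{34269}{164}$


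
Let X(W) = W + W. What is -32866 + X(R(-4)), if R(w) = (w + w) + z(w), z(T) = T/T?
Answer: -32880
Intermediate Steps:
z(T) = 1
R(w) = 1 + 2*w (R(w) = (w + w) + 1 = 2*w + 1 = 1 + 2*w)
X(W) = 2*W
-32866 + X(R(-4)) = -32866 + 2*(1 + 2*(-4)) = -32866 + 2*(1 - 8) = -32866 + 2*(-7) = -32866 - 14 = -32880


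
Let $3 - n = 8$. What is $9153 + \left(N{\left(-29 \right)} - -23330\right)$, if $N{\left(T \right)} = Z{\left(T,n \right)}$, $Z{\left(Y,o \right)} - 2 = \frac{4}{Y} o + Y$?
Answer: $\frac{941244}{29} \approx 32457.0$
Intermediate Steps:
$n = -5$ ($n = 3 - 8 = -5$)
$Z{\left(Y,o \right)} = 2 + Y + \frac{4 o}{Y}$ ($Z{\left(Y,o \right)} = 2 + \left(\frac{4}{Y} o + Y\right) = 2 + \left(\frac{4 o}{Y} + Y\right) = 2 + \left(Y + \frac{4 o}{Y}\right) = 2 + Y + \frac{4 o}{Y}$)
$N{\left(T \right)} = 2 + T - \frac{20}{T}$ ($N{\left(T \right)} = 2 + T + 4 \left(-5\right) \frac{1}{T} = 2 + T - \frac{20}{T}$)
$9153 + \left(N{\left(-29 \right)} - -23330\right) = 9153 - - \frac{675807}{29} = 9153 + \left(\left(2 - 29 - - \frac{20}{29}\right) + 23330\right) = 9153 + \left(\left(2 - 29 + \frac{20}{29}\right) + 23330\right) = 9153 + \left(- \frac{763}{29} + 23330\right) = 9153 + \frac{675807}{29} = \frac{941244}{29}$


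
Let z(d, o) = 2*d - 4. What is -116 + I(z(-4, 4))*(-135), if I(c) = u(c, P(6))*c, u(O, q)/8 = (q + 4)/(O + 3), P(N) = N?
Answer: -14516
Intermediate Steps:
z(d, o) = -4 + 2*d
u(O, q) = 8*(4 + q)/(3 + O) (u(O, q) = 8*((q + 4)/(O + 3)) = 8*((4 + q)/(3 + O)) = 8*(4 + q)/(3 + O))
I(c) = 80*c/(3 + c) (I(c) = (8*(4 + 6)/(3 + c))*c = (8*10/(3 + c))*c = (80/(3 + c))*c = 80*c/(3 + c))
-116 + I(z(-4, 4))*(-135) = -116 + (80*(-4 + 2*(-4))/(3 + (-4 + 2*(-4))))*(-135) = -116 + (80*(-4 - 8)/(3 + (-4 - 8)))*(-135) = -116 + (80*(-12)/(3 - 12))*(-135) = -116 + (80*(-12)/(-9))*(-135) = -116 + (80*(-12)*(-⅑))*(-135) = -116 + (320/3)*(-135) = -116 - 14400 = -14516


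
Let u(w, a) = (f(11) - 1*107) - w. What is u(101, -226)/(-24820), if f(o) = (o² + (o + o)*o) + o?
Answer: -83/12410 ≈ -0.0066882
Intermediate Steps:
f(o) = o + 3*o² (f(o) = (o² + (2*o)*o) + o = (o² + 2*o²) + o = 3*o² + o = o + 3*o²)
u(w, a) = 267 - w (u(w, a) = (11*(1 + 3*11) - 1*107) - w = (11*(1 + 33) - 107) - w = (11*34 - 107) - w = (374 - 107) - w = 267 - w)
u(101, -226)/(-24820) = (267 - 1*101)/(-24820) = (267 - 101)*(-1/24820) = 166*(-1/24820) = -83/12410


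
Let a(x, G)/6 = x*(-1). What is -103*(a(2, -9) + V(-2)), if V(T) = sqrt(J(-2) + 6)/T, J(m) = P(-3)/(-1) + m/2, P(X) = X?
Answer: 1236 + 103*sqrt(2) ≈ 1381.7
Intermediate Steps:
a(x, G) = -6*x (a(x, G) = 6*(x*(-1)) = 6*(-x) = -6*x)
J(m) = 3 + m/2 (J(m) = -3/(-1) + m/2 = -3*(-1) + m*(1/2) = 3 + m/2)
V(T) = 2*sqrt(2)/T (V(T) = sqrt((3 + (1/2)*(-2)) + 6)/T = sqrt((3 - 1) + 6)/T = sqrt(2 + 6)/T = sqrt(8)/T = (2*sqrt(2))/T = 2*sqrt(2)/T)
-103*(a(2, -9) + V(-2)) = -103*(-6*2 + 2*sqrt(2)/(-2)) = -103*(-12 + 2*sqrt(2)*(-1/2)) = -103*(-12 - sqrt(2)) = 1236 + 103*sqrt(2)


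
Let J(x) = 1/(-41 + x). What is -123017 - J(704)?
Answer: -81560272/663 ≈ -1.2302e+5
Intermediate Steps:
-123017 - J(704) = -123017 - 1/(-41 + 704) = -123017 - 1/663 = -81560272/663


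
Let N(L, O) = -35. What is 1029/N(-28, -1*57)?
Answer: -147/5 ≈ -29.400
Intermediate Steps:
1029/N(-28, -1*57) = 1029/(-35) = 1029*(-1/35) = -147/5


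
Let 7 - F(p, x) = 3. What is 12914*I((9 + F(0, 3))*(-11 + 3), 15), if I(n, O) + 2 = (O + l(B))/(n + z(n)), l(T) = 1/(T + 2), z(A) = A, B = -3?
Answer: -1388255/52 ≈ -26697.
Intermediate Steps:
F(p, x) = 4 (F(p, x) = 7 - 1*3 = 7 - 3 = 4)
l(T) = 1/(2 + T)
I(n, O) = -2 + (-1 + O)/(2*n) (I(n, O) = -2 + (O + 1/(2 - 3))/(n + n) = -2 + (O + 1/(-1))/((2*n)) = -2 + (O - 1)*(1/(2*n)) = -2 + (-1 + O)*(1/(2*n)) = -2 + (-1 + O)/(2*n))
12914*I((9 + F(0, 3))*(-11 + 3), 15) = 12914*((-1 + 15 - 4*(9 + 4)*(-11 + 3))/(2*(((9 + 4)*(-11 + 3))))) = 12914*((-1 + 15 - 52*(-8))/(2*((13*(-8))))) = 12914*((1/2)*(-1 + 15 - 4*(-104))/(-104)) = 12914*((1/2)*(-1/104)*(-1 + 15 + 416)) = 12914*((1/2)*(-1/104)*430) = 12914*(-215/104) = -1388255/52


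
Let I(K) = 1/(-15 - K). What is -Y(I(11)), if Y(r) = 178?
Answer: -178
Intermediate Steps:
-Y(I(11)) = -1*178 = -178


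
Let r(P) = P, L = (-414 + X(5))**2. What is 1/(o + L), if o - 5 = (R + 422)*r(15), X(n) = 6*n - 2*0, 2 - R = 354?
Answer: 1/148511 ≈ 6.7335e-6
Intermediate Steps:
R = -352 (R = 2 - 1*354 = 2 - 354 = -352)
X(n) = 6*n (X(n) = 6*n + 0 = 6*n)
L = 147456 (L = (-414 + 6*5)**2 = (-414 + 30)**2 = (-384)**2 = 147456)
o = 1055 (o = 5 + (-352 + 422)*15 = 5 + 70*15 = 5 + 1050 = 1055)
1/(o + L) = 1/(1055 + 147456) = 1/148511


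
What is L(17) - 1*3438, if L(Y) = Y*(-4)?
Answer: -3506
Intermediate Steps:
L(Y) = -4*Y
L(17) - 1*3438 = -4*17 - 1*3438 = -68 - 3438 = -3506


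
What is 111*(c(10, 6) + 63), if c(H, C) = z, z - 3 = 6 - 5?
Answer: 7437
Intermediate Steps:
z = 4 (z = 3 + (6 - 5) = 3 + 1 = 4)
c(H, C) = 4
111*(c(10, 6) + 63) = 111*(4 + 63) = 111*67 = 7437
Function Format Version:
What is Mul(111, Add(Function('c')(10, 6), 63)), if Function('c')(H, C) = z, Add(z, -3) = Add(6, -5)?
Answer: 7437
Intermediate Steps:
z = 4 (z = Add(3, Add(6, -5)) = Add(3, 1) = 4)
Function('c')(H, C) = 4
Mul(111, Add(Function('c')(10, 6), 63)) = Mul(111, Add(4, 63)) = Mul(111, 67) = 7437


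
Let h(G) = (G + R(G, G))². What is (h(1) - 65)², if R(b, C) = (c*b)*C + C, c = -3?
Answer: 4096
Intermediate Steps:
R(b, C) = C - 3*C*b (R(b, C) = (-3*b)*C + C = -3*C*b + C = C - 3*C*b)
h(G) = (G + G*(1 - 3*G))²
(h(1) - 65)² = (1²*(2 - 3*1)² - 65)² = (1*(2 - 3)² - 65)² = (1*(-1)² - 65)² = (1*1 - 65)² = (1 - 65)² = (-64)² = 4096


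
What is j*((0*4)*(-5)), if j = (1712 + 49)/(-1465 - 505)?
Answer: 0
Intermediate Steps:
j = -1761/1970 (j = 1761/(-1970) = 1761*(-1/1970) = -1761/1970 ≈ -0.89391)
j*((0*4)*(-5)) = -1761*0*4*(-5)/1970 = -0*(-5) = -1761/1970*0 = 0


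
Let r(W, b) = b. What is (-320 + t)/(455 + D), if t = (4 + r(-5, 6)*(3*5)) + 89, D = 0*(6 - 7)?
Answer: -137/455 ≈ -0.30110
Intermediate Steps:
D = 0 (D = 0*(-1) = 0)
t = 183 (t = (4 + 6*(3*5)) + 89 = (4 + 6*15) + 89 = (4 + 90) + 89 = 94 + 89 = 183)
(-320 + t)/(455 + D) = (-320 + 183)/(455 + 0) = -137/455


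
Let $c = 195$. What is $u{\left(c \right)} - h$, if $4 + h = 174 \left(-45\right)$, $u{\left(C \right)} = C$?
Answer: $8029$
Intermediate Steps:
$h = -7834$ ($h = -4 + 174 \left(-45\right) = -4 - 7830 = -7834$)
$u{\left(c \right)} - h = 195 - -7834 = 195 + 7834 = 8029$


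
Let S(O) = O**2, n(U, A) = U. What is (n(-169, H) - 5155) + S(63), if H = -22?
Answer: -1355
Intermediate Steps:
(n(-169, H) - 5155) + S(63) = (-169 - 5155) + 63**2 = -5324 + 3969 = -1355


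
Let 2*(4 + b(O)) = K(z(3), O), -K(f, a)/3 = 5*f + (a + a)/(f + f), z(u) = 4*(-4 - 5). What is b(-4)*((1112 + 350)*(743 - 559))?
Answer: 214533880/3 ≈ 7.1511e+7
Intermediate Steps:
z(u) = -36 (z(u) = 4*(-9) = -36)
K(f, a) = -15*f - 3*a/f (K(f, a) = -3*(5*f + (a + a)/(f + f)) = -3*(5*f + (2*a)/((2*f))) = -3*(5*f + (2*a)*(1/(2*f))) = -3*(5*f + a/f) = -15*f - 3*a/f)
b(O) = 266 + O/24 (b(O) = -4 + (-15*(-36) - 3*O/(-36))/2 = -4 + (540 - 3*O*(-1/36))/2 = -4 + (540 + O/12)/2 = -4 + (270 + O/24) = 266 + O/24)
b(-4)*((1112 + 350)*(743 - 559)) = (266 + (1/24)*(-4))*((1112 + 350)*(743 - 559)) = (266 - 1/6)*(1462*184) = (1595/6)*269008 = 214533880/3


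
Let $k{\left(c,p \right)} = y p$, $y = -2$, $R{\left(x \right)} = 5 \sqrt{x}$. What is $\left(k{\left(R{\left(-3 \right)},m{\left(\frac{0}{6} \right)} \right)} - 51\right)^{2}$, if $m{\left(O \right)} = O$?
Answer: $2601$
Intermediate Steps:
$k{\left(c,p \right)} = - 2 p$
$\left(k{\left(R{\left(-3 \right)},m{\left(\frac{0}{6} \right)} \right)} - 51\right)^{2} = \left(- 2 \cdot \frac{0}{6} - 51\right)^{2} = \left(- 2 \cdot 0 \cdot \frac{1}{6} - 51\right)^{2} = \left(\left(-2\right) 0 - 51\right)^{2} = \left(0 - 51\right)^{2} = \left(-51\right)^{2} = 2601$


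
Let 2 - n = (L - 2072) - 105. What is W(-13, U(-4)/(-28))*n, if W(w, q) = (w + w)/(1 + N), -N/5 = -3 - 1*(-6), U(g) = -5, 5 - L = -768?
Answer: 18278/7 ≈ 2611.1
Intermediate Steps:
L = 773 (L = 5 - 1*(-768) = 5 + 768 = 773)
N = -15 (N = -5*(-3 - 1*(-6)) = -5*(-3 + 6) = -5*3 = -15)
n = 1406 (n = 2 - ((773 - 2072) - 105) = 2 - (-1299 - 105) = 2 - 1*(-1404) = 2 + 1404 = 1406)
W(w, q) = -w/7 (W(w, q) = (w + w)/(1 - 15) = (2*w)/(-14) = (2*w)*(-1/14) = -w/7)
W(-13, U(-4)/(-28))*n = -1/7*(-13)*1406 = (13/7)*1406 = 18278/7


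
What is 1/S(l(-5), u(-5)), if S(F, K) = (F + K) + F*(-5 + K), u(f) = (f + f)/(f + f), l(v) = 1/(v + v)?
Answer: 10/13 ≈ 0.76923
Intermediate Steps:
l(v) = 1/(2*v)
u(f) = 1 (u(f) = (2*f)/((2*f)) = (2*f)*(1/(2*f)) = 1)
S(F, K) = F + K + F*(-5 + K)
1/S(l(-5), u(-5)) = 1/(1 - 2/(-5) + ((1/2)/(-5))*1) = 1/(1 - 2*(-1)/5 + ((1/2)*(-1/5))*1) = 1/(1 - 4*(-1/10) - 1/10*1) = 1/(1 + 2/5 - 1/10) = 1/(13/10) = 10/13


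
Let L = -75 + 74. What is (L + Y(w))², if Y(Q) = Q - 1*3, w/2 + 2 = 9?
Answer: 100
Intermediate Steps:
w = 14 (w = -4 + 2*9 = -4 + 18 = 14)
L = -1
Y(Q) = -3 + Q (Y(Q) = Q - 3 = -3 + Q)
(L + Y(w))² = (-1 + (-3 + 14))² = (-1 + 11)² = 10² = 100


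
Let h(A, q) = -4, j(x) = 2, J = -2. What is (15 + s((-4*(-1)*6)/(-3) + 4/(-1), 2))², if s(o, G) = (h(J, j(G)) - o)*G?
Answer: 961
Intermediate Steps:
s(o, G) = G*(-4 - o) (s(o, G) = (-4 - o)*G = G*(-4 - o))
(15 + s((-4*(-1)*6)/(-3) + 4/(-1), 2))² = (15 - 1*2*(4 + ((-4*(-1)*6)/(-3) + 4/(-1))))² = (15 - 1*2*(4 + ((4*6)*(-⅓) + 4*(-1))))² = (15 - 1*2*(4 + (24*(-⅓) - 4)))² = (15 - 1*2*(4 + (-8 - 4)))² = (15 - 1*2*(4 - 12))² = (15 - 1*2*(-8))² = (15 + 16)² = 31² = 961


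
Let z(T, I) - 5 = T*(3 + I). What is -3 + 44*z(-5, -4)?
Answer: 437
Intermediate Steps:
z(T, I) = 5 + T*(3 + I)
-3 + 44*z(-5, -4) = -3 + 44*(5 + 3*(-5) - 4*(-5)) = -3 + 44*(5 - 15 + 20) = -3 + 44*10 = -3 + 440 = 437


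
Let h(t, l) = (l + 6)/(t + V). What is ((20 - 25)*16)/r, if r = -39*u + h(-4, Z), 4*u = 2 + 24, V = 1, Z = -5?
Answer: 480/1523 ≈ 0.31517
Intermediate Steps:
u = 13/2 (u = (2 + 24)/4 = (1/4)*26 = 13/2 ≈ 6.5000)
h(t, l) = (6 + l)/(1 + t) (h(t, l) = (l + 6)/(t + 1) = (6 + l)/(1 + t))
r = -1523/6 (r = -39*13/2 + (6 - 5)/(1 - 4) = -507/2 + 1/(-3) = -507/2 - 1/3*1 = -507/2 - 1/3 = -1523/6 ≈ -253.83)
((20 - 25)*16)/r = ((20 - 25)*16)/(-1523/6) = -5*16*(-6/1523) = -80*(-6/1523) = 480/1523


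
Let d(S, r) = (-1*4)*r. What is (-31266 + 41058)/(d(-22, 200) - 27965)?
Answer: -9792/28765 ≈ -0.34041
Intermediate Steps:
d(S, r) = -4*r
(-31266 + 41058)/(d(-22, 200) - 27965) = (-31266 + 41058)/(-4*200 - 27965) = 9792/(-800 - 27965) = 9792/(-28765) = 9792*(-1/28765) = -9792/28765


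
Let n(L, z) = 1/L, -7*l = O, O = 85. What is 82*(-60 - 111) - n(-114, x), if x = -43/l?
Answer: -1598507/114 ≈ -14022.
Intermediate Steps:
l = -85/7 (l = -⅐*85 = -85/7 ≈ -12.143)
x = 301/85 (x = -43/(-85/7) = -43*(-7/85) = 301/85 ≈ 3.5412)
82*(-60 - 111) - n(-114, x) = 82*(-60 - 111) - 1/(-114) = 82*(-171) - 1*(-1/114) = -14022 + 1/114 = -1598507/114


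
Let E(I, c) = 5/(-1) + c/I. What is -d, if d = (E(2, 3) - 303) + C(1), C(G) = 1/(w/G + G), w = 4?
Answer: 3063/10 ≈ 306.30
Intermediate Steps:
E(I, c) = -5 + c/I (E(I, c) = 5*(-1) + c/I = -5 + c/I)
C(G) = 1/(G + 4/G) (C(G) = 1/(4/G + G) = 1/(G + 4/G))
d = -3063/10 (d = ((-5 + 3/2) - 303) + 1/(4 + 1**2) = ((-5 + 3*(1/2)) - 303) + 1/(4 + 1) = ((-5 + 3/2) - 303) + 1/5 = (-7/2 - 303) + 1*(1/5) = -613/2 + 1/5 = -3063/10 ≈ -306.30)
-d = -1*(-3063/10) = 3063/10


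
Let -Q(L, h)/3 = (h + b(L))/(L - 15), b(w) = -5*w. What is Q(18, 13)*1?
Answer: 77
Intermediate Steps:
Q(L, h) = -3*(h - 5*L)/(-15 + L) (Q(L, h) = -3*(h - 5*L)/(L - 15) = -3*(h - 5*L)/(-15 + L))
Q(18, 13)*1 = (3*(-1*13 + 5*18)/(-15 + 18))*1 = (3*(-13 + 90)/3)*1 = (3*(1/3)*77)*1 = 77*1 = 77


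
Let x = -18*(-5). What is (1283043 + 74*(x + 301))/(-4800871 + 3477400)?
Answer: -1311977/1323471 ≈ -0.99131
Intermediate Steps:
x = 90
(1283043 + 74*(x + 301))/(-4800871 + 3477400) = (1283043 + 74*(90 + 301))/(-4800871 + 3477400) = (1283043 + 74*391)/(-1323471) = (1283043 + 28934)*(-1/1323471) = 1311977*(-1/1323471) = -1311977/1323471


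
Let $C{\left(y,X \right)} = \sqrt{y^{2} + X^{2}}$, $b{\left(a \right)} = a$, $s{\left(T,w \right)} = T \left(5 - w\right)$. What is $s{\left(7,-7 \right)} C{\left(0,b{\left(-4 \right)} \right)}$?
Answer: $336$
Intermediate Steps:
$C{\left(y,X \right)} = \sqrt{X^{2} + y^{2}}$
$s{\left(7,-7 \right)} C{\left(0,b{\left(-4 \right)} \right)} = 7 \left(5 - -7\right) \sqrt{\left(-4\right)^{2} + 0^{2}} = 7 \left(5 + 7\right) \sqrt{16 + 0} = 7 \cdot 12 \sqrt{16} = 84 \cdot 4 = 336$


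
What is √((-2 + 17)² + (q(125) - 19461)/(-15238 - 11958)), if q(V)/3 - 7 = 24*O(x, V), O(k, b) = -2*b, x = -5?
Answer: 3*√6880065/523 ≈ 15.046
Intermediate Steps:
q(V) = 21 - 144*V (q(V) = 21 + 3*(24*(-2*V)) = 21 + 3*(-48*V) = 21 - 144*V)
√((-2 + 17)² + (q(125) - 19461)/(-15238 - 11958)) = √((-2 + 17)² + ((21 - 144*125) - 19461)/(-15238 - 11958)) = √(15² + ((21 - 18000) - 19461)/(-27196)) = √(225 + (-17979 - 19461)*(-1/27196)) = √(225 - 37440*(-1/27196)) = √(225 + 720/523) = √(118395/523) = 3*√6880065/523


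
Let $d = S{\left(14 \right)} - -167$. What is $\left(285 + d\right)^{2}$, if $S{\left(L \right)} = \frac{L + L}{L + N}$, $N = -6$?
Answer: $\frac{829921}{4} \approx 2.0748 \cdot 10^{5}$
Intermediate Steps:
$S{\left(L \right)} = \frac{2 L}{-6 + L}$ ($S{\left(L \right)} = \frac{L + L}{L - 6} = \frac{2 L}{-6 + L}$)
$d = \frac{341}{2}$ ($d = 2 \cdot 14 \frac{1}{-6 + 14} - -167 = 2 \cdot 14 \cdot \frac{1}{8} + 167 = \frac{7}{2} + 167 = \frac{341}{2} \approx 170.5$)
$\left(285 + d\right)^{2} = \left(285 + \frac{341}{2}\right)^{2} = \left(\frac{911}{2}\right)^{2} = \frac{829921}{4}$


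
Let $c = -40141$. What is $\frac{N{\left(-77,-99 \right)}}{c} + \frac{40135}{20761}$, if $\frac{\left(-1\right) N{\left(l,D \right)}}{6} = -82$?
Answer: $\frac{1600844623}{833367301} \approx 1.9209$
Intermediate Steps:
$N{\left(l,D \right)} = 492$ ($N{\left(l,D \right)} = \left(-6\right) \left(-82\right) = 492$)
$\frac{N{\left(-77,-99 \right)}}{c} + \frac{40135}{20761} = \frac{492}{-40141} + \frac{40135}{20761} = 492 \left(- \frac{1}{40141}\right) + 40135 \cdot \frac{1}{20761} = - \frac{492}{40141} + \frac{40135}{20761} = \frac{1600844623}{833367301}$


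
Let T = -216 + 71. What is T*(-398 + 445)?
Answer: -6815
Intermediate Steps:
T = -145
T*(-398 + 445) = -145*(-398 + 445) = -145*47 = -6815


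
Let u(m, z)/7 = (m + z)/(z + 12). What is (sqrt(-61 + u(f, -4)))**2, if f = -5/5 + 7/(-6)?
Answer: -3187/48 ≈ -66.396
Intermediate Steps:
f = -13/6 (f = -5*1/5 + 7*(-1/6) = -1 - 7/6 = -13/6 ≈ -2.1667)
u(m, z) = 7*(m + z)/(12 + z) (u(m, z) = 7*((m + z)/(z + 12)) = 7*((m + z)/(12 + z)) = 7*(m + z)/(12 + z))
(sqrt(-61 + u(f, -4)))**2 = (sqrt(-61 + 7*(-13/6 - 4)/(12 - 4)))**2 = (sqrt(-61 + 7*(-37/6)/8))**2 = (sqrt(-61 + 7*(1/8)*(-37/6)))**2 = (sqrt(-61 - 259/48))**2 = (sqrt(-3187/48))**2 = (I*sqrt(9561)/12)**2 = -3187/48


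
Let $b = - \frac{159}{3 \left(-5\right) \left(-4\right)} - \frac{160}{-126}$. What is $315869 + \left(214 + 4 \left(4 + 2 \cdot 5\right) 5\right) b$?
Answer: $\frac{198567937}{630} \approx 3.1519 \cdot 10^{5}$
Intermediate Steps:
$b = - \frac{1739}{1260}$ ($b = - \frac{159}{\left(-15\right) \left(-4\right)} - - \frac{80}{63} = - \frac{159}{60} + \frac{80}{63} = \left(-159\right) \frac{1}{60} + \frac{80}{63} = - \frac{53}{20} + \frac{80}{63} = - \frac{1739}{1260} \approx -1.3802$)
$315869 + \left(214 + 4 \left(4 + 2 \cdot 5\right) 5\right) b = 315869 + \left(214 + 4 \left(4 + 2 \cdot 5\right) 5\right) \left(- \frac{1739}{1260}\right) = 315869 + \left(214 + 4 \left(4 + 10\right) 5\right) \left(- \frac{1739}{1260}\right) = 315869 + \left(214 + 4 \cdot 14 \cdot 5\right) \left(- \frac{1739}{1260}\right) = 315869 + \left(214 + 56 \cdot 5\right) \left(- \frac{1739}{1260}\right) = 315869 + \left(214 + 280\right) \left(- \frac{1739}{1260}\right) = 315869 + 494 \left(- \frac{1739}{1260}\right) = 315869 - \frac{429533}{630} = \frac{198567937}{630}$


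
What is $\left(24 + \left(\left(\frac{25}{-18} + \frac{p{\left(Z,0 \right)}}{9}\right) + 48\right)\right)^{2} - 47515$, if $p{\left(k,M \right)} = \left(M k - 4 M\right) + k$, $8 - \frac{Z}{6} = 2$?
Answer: $- \frac{13591211}{324} \approx -41948.0$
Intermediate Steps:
$Z = 36$ ($Z = 48 - 12 = 36$)
$p{\left(k,M \right)} = k - 4 M + M k$ ($p{\left(k,M \right)} = \left(- 4 M + M k\right) + k = k - 4 M + M k$)
$\left(24 + \left(\left(\frac{25}{-18} + \frac{p{\left(Z,0 \right)}}{9}\right) + 48\right)\right)^{2} - 47515 = \left(24 + \left(\left(\frac{25}{-18} + \frac{36 - 0 + 0 \cdot 36}{9}\right) + 48\right)\right)^{2} - 47515 = \left(24 + \left(\left(25 \left(- \frac{1}{18}\right) + \left(36 + 0 + 0\right) \frac{1}{9}\right) + 48\right)\right)^{2} - 47515 = \left(24 + \left(\left(- \frac{25}{18} + 36 \cdot \frac{1}{9}\right) + 48\right)\right)^{2} - 47515 = \left(24 + \left(\left(- \frac{25}{18} + 4\right) + 48\right)\right)^{2} - 47515 = \left(24 + \left(\frac{47}{18} + 48\right)\right)^{2} - 47515 = \left(24 + \frac{911}{18}\right)^{2} - 47515 = \left(\frac{1343}{18}\right)^{2} - 47515 = \frac{1803649}{324} - 47515 = - \frac{13591211}{324}$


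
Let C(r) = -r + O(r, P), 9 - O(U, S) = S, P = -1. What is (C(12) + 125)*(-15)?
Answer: -1845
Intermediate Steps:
O(U, S) = 9 - S
C(r) = 10 - r (C(r) = -r + (9 - 1*(-1)) = -r + (9 + 1) = -r + 10 = 10 - r)
(C(12) + 125)*(-15) = ((10 - 1*12) + 125)*(-15) = ((10 - 12) + 125)*(-15) = (-2 + 125)*(-15) = 123*(-15) = -1845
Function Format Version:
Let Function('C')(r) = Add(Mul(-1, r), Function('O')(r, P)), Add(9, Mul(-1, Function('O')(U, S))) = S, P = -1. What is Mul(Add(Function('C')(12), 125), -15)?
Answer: -1845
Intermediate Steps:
Function('O')(U, S) = Add(9, Mul(-1, S))
Function('C')(r) = Add(10, Mul(-1, r)) (Function('C')(r) = Add(Mul(-1, r), Add(9, Mul(-1, -1))) = Add(Mul(-1, r), Add(9, 1)) = Add(Mul(-1, r), 10) = Add(10, Mul(-1, r)))
Mul(Add(Function('C')(12), 125), -15) = Mul(Add(Add(10, Mul(-1, 12)), 125), -15) = Mul(Add(Add(10, -12), 125), -15) = Mul(Add(-2, 125), -15) = Mul(123, -15) = -1845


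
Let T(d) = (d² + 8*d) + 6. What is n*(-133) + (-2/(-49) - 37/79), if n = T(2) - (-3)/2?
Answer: -28319675/7742 ≈ -3657.9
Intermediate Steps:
T(d) = 6 + d² + 8*d
n = 55/2 (n = (6 + 2² + 8*2) - (-3)/2 = (6 + 4 + 16) - (-3)/2 = 26 - 1*(-3/2) = 26 + 3/2 = 55/2 ≈ 27.500)
n*(-133) + (-2/(-49) - 37/79) = (55/2)*(-133) + (-2/(-49) - 37/79) = -7315/2 + (-2*(-1/49) - 37*1/79) = -7315/2 + (2/49 - 37/79) = -7315/2 - 1655/3871 = -28319675/7742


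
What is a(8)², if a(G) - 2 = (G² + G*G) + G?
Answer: 19044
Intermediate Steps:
a(G) = 2 + G + 2*G² (a(G) = 2 + ((G² + G*G) + G) = 2 + ((G² + G²) + G) = 2 + (2*G² + G) = 2 + (G + 2*G²) = 2 + G + 2*G²)
a(8)² = (2 + 8 + 2*8²)² = (2 + 8 + 2*64)² = (2 + 8 + 128)² = 138² = 19044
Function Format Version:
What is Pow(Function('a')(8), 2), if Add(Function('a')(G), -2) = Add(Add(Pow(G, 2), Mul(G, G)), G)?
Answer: 19044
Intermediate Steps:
Function('a')(G) = Add(2, G, Mul(2, Pow(G, 2))) (Function('a')(G) = Add(2, Add(Add(Pow(G, 2), Mul(G, G)), G)) = Add(2, Add(Add(Pow(G, 2), Pow(G, 2)), G)) = Add(2, Add(Mul(2, Pow(G, 2)), G)) = Add(2, Add(G, Mul(2, Pow(G, 2)))) = Add(2, G, Mul(2, Pow(G, 2))))
Pow(Function('a')(8), 2) = Pow(Add(2, 8, Mul(2, Pow(8, 2))), 2) = Pow(Add(2, 8, Mul(2, 64)), 2) = Pow(Add(2, 8, 128), 2) = Pow(138, 2) = 19044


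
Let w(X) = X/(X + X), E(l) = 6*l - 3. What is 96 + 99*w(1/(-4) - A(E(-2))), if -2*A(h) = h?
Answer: 291/2 ≈ 145.50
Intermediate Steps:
E(l) = -3 + 6*l
A(h) = -h/2
w(X) = ½ (w(X) = X/((2*X)) = (1/(2*X))*X = ½)
96 + 99*w(1/(-4) - A(E(-2))) = 96 + 99*(½) = 96 + 99/2 = 291/2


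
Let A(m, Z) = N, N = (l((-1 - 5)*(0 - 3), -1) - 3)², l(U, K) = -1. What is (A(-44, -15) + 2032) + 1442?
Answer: 3490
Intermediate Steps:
N = 16 (N = (-1 - 3)² = (-4)² = 16)
A(m, Z) = 16
(A(-44, -15) + 2032) + 1442 = (16 + 2032) + 1442 = 2048 + 1442 = 3490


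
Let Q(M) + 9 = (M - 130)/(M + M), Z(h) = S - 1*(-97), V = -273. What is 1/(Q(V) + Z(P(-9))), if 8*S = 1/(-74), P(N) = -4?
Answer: 12432/1103171 ≈ 0.011269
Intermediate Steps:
S = -1/592 (S = (⅛)/(-74) = (⅛)*(-1/74) = -1/592 ≈ -0.0016892)
Z(h) = 57423/592 (Z(h) = -1/592 - 1*(-97) = -1/592 + 97 = 57423/592)
Q(M) = -9 + (-130 + M)/(2*M) (Q(M) = -9 + (M - 130)/(M + M) = -9 + (-130 + M)/((2*M)) = -9 + (-130 + M)*(1/(2*M)) = -9 + (-130 + M)/(2*M))
1/(Q(V) + Z(P(-9))) = 1/((-17/2 - 65/(-273)) + 57423/592) = 1/((-17/2 - 65*(-1/273)) + 57423/592) = 1/((-17/2 + 5/21) + 57423/592) = 1/(-347/42 + 57423/592) = 1/(1103171/12432) = 12432/1103171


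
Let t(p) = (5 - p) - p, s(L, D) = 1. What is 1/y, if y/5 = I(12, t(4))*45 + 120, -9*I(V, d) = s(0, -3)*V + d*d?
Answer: 1/75 ≈ 0.013333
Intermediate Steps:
t(p) = 5 - 2*p
I(V, d) = -V/9 - d**2/9 (I(V, d) = -(1*V + d*d)/9 = -(V + d**2)/9 = -V/9 - d**2/9)
y = 75 (y = 5*((-1/9*12 - (5 - 2*4)**2/9)*45 + 120) = 5*((-4/3 - (5 - 8)**2/9)*45 + 120) = 5*((-4/3 - 1/9*(-3)**2)*45 + 120) = 5*((-4/3 - 1/9*9)*45 + 120) = 5*((-4/3 - 1)*45 + 120) = 5*(-7/3*45 + 120) = 5*(-105 + 120) = 5*15 = 75)
1/y = 1/75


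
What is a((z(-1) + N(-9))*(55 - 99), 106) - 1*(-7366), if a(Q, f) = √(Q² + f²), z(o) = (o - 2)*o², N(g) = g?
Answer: 7366 + 2*√72505 ≈ 7904.5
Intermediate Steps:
z(o) = o²*(-2 + o) (z(o) = (-2 + o)*o² = o²*(-2 + o))
a((z(-1) + N(-9))*(55 - 99), 106) - 1*(-7366) = √((((-1)²*(-2 - 1) - 9)*(55 - 99))² + 106²) - 1*(-7366) = √(((1*(-3) - 9)*(-44))² + 11236) + 7366 = √(((-3 - 9)*(-44))² + 11236) + 7366 = √((-12*(-44))² + 11236) + 7366 = √(528² + 11236) + 7366 = √(278784 + 11236) + 7366 = √290020 + 7366 = 2*√72505 + 7366 = 7366 + 2*√72505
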